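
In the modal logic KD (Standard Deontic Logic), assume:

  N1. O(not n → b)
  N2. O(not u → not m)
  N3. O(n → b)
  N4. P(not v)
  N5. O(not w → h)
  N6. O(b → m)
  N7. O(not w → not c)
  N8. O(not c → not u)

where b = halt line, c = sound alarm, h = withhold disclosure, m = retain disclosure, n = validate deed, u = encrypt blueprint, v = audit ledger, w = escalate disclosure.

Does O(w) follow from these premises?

Yes

By case analysis on n: premise 3 gives O(n → b) and premise 1 gives O(not n → b), so O(b) either way.
With premise 6, O(b → m), the K-axiom yields O(m).
Premise 2, O(not u → not m), contraposes to O(m → u); with O(m) we get O(u).
Premise 8, O(not c → not u), contraposes to O(u → c); with O(u) we get O(c).
The contrapositive of premise 7 (O(not w → not c)) is O(c → w), and O(c) is already established, so O(w).
Premises 4, 5 do not contribute to this derivation.
So O(w) follows.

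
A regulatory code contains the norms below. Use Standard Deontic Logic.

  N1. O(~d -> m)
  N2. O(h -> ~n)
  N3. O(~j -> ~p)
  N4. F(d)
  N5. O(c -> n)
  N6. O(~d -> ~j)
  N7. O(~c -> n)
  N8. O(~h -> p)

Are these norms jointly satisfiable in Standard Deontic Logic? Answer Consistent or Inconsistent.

Inconsistent

Premises 7 and 5 are O(~c -> n) and O(c -> n); every ideal world satisfies ~c or c, so in either case n holds — hence O(n).
Premise 2 is O(h -> ~n); contrapositively O(n -> ~h). Since O(n) holds, K gives O(~h).
From O(~h) and premise 8, O(~h -> p), we obtain O(p).
Premise 3, O(~j -> ~p), contraposes to O(p -> j); with O(p) we get O(j).
Premise 6 is O(~d -> ~j); contrapositively O(j -> d). Since O(j) holds, K gives O(d).
But premise 4, F(d), means O(~d).
We now have both O(d) and O(~d) — d is simultaneously obligatory and forbidden, violating the D-axiom.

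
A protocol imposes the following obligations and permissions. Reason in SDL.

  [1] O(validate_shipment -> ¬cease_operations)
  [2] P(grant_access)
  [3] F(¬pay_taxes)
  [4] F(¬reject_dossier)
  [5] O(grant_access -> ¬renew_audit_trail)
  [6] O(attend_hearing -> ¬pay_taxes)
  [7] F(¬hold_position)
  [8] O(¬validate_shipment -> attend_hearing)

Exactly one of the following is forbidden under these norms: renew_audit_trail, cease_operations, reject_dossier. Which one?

cease_operations

F(¬pay_taxes) at premise 3 means O(pay_taxes).
Premise 6 is O(attend_hearing -> ¬pay_taxes); contrapositively O(pay_taxes -> ¬attend_hearing). Since O(pay_taxes) holds, K gives O(¬attend_hearing).
Premise 8, O(¬validate_shipment -> attend_hearing), contraposes to O(¬attend_hearing -> validate_shipment); with O(¬attend_hearing) we get O(validate_shipment).
Premise 1 is O(validate_shipment -> ¬cease_operations); since O(validate_shipment), deontic closure gives O(¬cease_operations).
So O(¬cease_operations) holds, i.e. cease_operations is forbidden. None of the other listed options is forbidden under the premises.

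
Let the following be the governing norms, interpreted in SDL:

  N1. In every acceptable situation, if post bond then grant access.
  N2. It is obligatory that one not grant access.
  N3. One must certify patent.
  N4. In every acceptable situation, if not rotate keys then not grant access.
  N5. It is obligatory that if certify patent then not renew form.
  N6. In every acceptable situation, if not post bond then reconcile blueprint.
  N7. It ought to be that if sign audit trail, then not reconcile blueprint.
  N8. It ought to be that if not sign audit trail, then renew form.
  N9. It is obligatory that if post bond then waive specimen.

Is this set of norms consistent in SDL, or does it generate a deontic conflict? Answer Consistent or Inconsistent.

Premise 2 states O(¬grant_access) outright.
Premise 1 is O(post_bond → grant_access); contrapositively O(¬grant_access → ¬post_bond). Since O(¬grant_access) holds, K gives O(¬post_bond).
With premise 6, O(¬post_bond → reconcile_blueprint), the K-axiom yields O(reconcile_blueprint).
The contrapositive of premise 7 (O(sign_audit_trail → ¬reconcile_blueprint)) is O(reconcile_blueprint → ¬sign_audit_trail), and O(reconcile_blueprint) is already established, so O(¬sign_audit_trail).
Applying K to premise 8 (O(¬sign_audit_trail → renew_form)) and O(¬sign_audit_trail) yields O(renew_form).
Premise 5, O(certify_patent → ¬renew_form), contraposes to O(renew_form → ¬certify_patent); with O(renew_form) we get O(¬certify_patent).
But premise 3 directly asserts O(certify_patent).
We now have both O(¬certify_patent) and O(certify_patent) — certify_patent is simultaneously obligatory and forbidden, violating the D-axiom.

Inconsistent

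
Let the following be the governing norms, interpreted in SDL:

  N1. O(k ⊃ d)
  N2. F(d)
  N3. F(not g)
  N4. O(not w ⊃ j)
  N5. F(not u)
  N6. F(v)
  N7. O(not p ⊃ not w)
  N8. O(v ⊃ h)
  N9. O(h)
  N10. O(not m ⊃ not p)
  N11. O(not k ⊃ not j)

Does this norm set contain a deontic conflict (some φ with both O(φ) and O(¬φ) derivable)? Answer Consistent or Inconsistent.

Premise 8 is O(v ⊃ h); even if O(h) held, inferring O(v) would be affirming the consequent — invalid.
So O(v) is not derivable, and the apparent clash with O(not v) does not arise.
A world satisfying every obligation exists (e.g. d=false, g=true, h=true, j=false, k=false, m=true, p=true, u=true, v=false, w=true); no atom is both obligatory and forbidden, so the set is consistent.

Consistent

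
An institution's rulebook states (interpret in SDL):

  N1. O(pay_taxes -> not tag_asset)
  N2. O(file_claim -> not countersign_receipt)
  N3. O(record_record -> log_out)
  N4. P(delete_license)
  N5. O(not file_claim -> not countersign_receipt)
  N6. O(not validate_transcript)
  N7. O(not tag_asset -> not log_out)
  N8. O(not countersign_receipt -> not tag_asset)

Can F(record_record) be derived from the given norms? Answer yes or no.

By case analysis on file_claim: premise 2 gives O(file_claim -> not countersign_receipt) and premise 5 gives O(not file_claim -> not countersign_receipt), so O(not countersign_receipt) either way.
Premise 8 is O(not countersign_receipt -> not tag_asset); since O(not countersign_receipt), deontic closure gives O(not tag_asset).
Premise 7 is O(not tag_asset -> not log_out); since O(not tag_asset), deontic closure gives O(not log_out).
The contrapositive of premise 3 (O(record_record -> log_out)) is O(not log_out -> not record_record), and O(not log_out) is already established, so O(not record_record).
Premises 1, 4, 6 do not contribute to this derivation.
So O(not record_record) holds, i.e. F(record_record). The claim follows.

Yes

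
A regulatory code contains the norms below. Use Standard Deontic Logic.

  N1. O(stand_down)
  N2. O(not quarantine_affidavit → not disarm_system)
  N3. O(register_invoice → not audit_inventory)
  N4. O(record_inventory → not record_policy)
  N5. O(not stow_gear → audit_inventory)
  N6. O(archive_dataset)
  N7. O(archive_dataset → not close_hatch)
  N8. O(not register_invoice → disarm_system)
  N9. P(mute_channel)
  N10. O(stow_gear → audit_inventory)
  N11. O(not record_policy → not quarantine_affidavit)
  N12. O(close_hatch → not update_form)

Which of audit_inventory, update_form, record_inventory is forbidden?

record_inventory

By case analysis on stow_gear: premise 10 gives O(stow_gear → audit_inventory) and premise 5 gives O(not stow_gear → audit_inventory), so O(audit_inventory) either way.
Premise 3 is O(register_invoice → not audit_inventory); contrapositively O(audit_inventory → not register_invoice). Since O(audit_inventory) holds, K gives O(not register_invoice).
With premise 8, O(not register_invoice → disarm_system), the K-axiom yields O(disarm_system).
The contrapositive of premise 2 (O(not quarantine_affidavit → not disarm_system)) is O(disarm_system → quarantine_affidavit), and O(disarm_system) is already established, so O(quarantine_affidavit).
Premise 11 is O(not record_policy → not quarantine_affidavit); contrapositively O(quarantine_affidavit → record_policy). Since O(quarantine_affidavit) holds, K gives O(record_policy).
The contrapositive of premise 4 (O(record_inventory → not record_policy)) is O(record_policy → not record_inventory), and O(record_policy) is already established, so O(not record_inventory).
So O(not record_inventory) holds, i.e. record_inventory is forbidden. None of the other listed options is forbidden under the premises.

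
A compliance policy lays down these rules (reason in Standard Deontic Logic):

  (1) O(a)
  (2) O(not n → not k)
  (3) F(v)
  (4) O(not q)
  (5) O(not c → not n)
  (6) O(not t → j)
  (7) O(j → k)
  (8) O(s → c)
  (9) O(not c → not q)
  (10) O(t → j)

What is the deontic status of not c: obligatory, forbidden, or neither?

By case analysis on not t: premise 6 gives O(not t → j) and premise 10 gives O(t → j), so O(j) either way.
With premise 7, O(j → k), the K-axiom yields O(k).
The contrapositive of premise 2 (O(not n → not k)) is O(k → n), and O(k) is already established, so O(n).
Premise 5 is O(not c → not n); contrapositively O(n → c). Since O(n) holds, K gives O(c).
Premises 1, 3, 4, 8, 9 do not contribute to this derivation.
Thus O(c), which is F(not c): not c is forbidden.

Forbidden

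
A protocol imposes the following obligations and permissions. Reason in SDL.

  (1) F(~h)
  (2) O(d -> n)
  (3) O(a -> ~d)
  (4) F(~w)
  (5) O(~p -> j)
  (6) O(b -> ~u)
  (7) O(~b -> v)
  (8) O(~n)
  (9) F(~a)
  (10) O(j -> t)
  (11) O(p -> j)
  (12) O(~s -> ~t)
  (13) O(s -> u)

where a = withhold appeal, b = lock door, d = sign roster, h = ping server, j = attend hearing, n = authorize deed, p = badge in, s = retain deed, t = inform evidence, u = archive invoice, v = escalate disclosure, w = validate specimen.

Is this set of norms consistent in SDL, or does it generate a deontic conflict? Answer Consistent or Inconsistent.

Consistent

Premise 2 is O(d -> n), but O(d) is not derivable from the premises, so it does not yield O(n).
So O(n) is not derivable, and the apparent clash with O(~n) does not arise.
A world satisfying every obligation exists (e.g. a=true, b=false, d=false, h=true, j=true, n=false, p=false, s=true, t=true, u=true, v=true, w=true); no atom is both obligatory and forbidden, so the set is consistent.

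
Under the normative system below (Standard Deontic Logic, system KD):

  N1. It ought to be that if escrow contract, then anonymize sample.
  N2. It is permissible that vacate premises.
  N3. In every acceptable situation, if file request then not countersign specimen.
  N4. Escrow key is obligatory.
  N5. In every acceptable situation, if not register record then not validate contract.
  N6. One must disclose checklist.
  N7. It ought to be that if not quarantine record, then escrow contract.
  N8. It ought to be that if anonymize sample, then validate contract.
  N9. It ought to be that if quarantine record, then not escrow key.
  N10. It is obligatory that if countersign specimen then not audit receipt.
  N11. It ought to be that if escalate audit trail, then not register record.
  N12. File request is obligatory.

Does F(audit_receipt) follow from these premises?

Premise 10 is O(countersign_specimen → ¬audit_receipt), but O(countersign_specimen) is not derivable from the premises, so it does not yield O(¬audit_receipt).
No other premise forces O(¬audit_receipt). An ideal world satisfying every premise can still have audit_receipt true, so F(audit_receipt) is not derivable.

No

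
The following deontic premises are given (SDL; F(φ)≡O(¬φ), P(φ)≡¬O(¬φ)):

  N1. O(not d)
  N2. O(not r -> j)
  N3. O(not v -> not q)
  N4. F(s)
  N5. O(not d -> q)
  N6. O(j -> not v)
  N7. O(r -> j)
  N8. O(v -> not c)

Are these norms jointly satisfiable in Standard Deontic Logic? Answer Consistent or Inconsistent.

Premises 2 and 7 are O(not r -> j) and O(r -> j); every ideal world satisfies not r or r, so in either case j holds — hence O(j).
With premise 6, O(j -> not v), the K-axiom yields O(not v).
With premise 3, O(not v -> not q), the K-axiom yields O(not q).
Premise 5 is O(not d -> q); contrapositively O(not q -> d). Since O(not q) holds, K gives O(d).
Yet premise 1 states O(not d).
We now have both O(d) and O(not d) — d is simultaneously obligatory and forbidden, violating the D-axiom.

Inconsistent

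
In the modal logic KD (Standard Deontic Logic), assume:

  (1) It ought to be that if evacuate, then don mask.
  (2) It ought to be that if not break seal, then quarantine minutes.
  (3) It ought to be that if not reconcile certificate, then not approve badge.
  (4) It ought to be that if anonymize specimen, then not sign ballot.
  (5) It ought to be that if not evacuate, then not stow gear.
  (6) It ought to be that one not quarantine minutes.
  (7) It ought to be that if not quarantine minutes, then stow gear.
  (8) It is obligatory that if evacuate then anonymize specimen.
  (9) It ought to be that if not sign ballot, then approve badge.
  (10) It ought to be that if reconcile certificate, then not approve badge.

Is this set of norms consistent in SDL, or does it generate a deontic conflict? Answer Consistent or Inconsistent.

By case analysis on ¬reconcile_certificate: premise 3 gives O(¬reconcile_certificate → ¬approve_badge) and premise 10 gives O(reconcile_certificate → ¬approve_badge), so O(¬approve_badge) either way.
The contrapositive of premise 9 (O(¬sign_ballot → approve_badge)) is O(¬approve_badge → sign_ballot), and O(¬approve_badge) is already established, so O(sign_ballot).
Premise 4, O(anonymize_specimen → ¬sign_ballot), contraposes to O(sign_ballot → ¬anonymize_specimen); with O(sign_ballot) we get O(¬anonymize_specimen).
Premise 8, O(evacuate → anonymize_specimen), contraposes to O(¬anonymize_specimen → ¬evacuate); with O(¬anonymize_specimen) we get O(¬evacuate).
With premise 5, O(¬evacuate → ¬stow_gear), the K-axiom yields O(¬stow_gear).
The contrapositive of premise 7 (O(¬quarantine_minutes → stow_gear)) is O(¬stow_gear → quarantine_minutes), and O(¬stow_gear) is already established, so O(quarantine_minutes).
But premise 6 directly asserts O(¬quarantine_minutes).
We now have both O(quarantine_minutes) and O(¬quarantine_minutes) — quarantine_minutes is simultaneously obligatory and forbidden, violating the D-axiom.

Inconsistent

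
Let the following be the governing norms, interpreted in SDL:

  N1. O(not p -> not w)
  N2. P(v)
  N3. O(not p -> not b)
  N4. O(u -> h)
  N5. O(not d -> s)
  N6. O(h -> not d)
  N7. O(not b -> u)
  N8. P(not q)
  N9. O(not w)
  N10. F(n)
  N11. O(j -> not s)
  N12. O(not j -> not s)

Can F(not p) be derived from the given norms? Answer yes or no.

Yes

Premises 12 and 11 are O(not j -> not s) and O(j -> not s); every ideal world satisfies not j or j, so in either case not s holds — hence O(not s).
The contrapositive of premise 5 (O(not d -> s)) is O(not s -> d), and O(not s) is already established, so O(d).
Premise 6, O(h -> not d), contraposes to O(d -> not h); with O(d) we get O(not h).
Premise 4 is O(u -> h); contrapositively O(not h -> not u). Since O(not h) holds, K gives O(not u).
Premise 7 is O(not b -> u); contrapositively O(not u -> b). Since O(not u) holds, K gives O(b).
Premise 3 is O(not p -> not b); contrapositively O(b -> p). Since O(b) holds, K gives O(p).
Premises 1, 2, 8, 9, 10 do not contribute to this derivation.
So O(p) holds, i.e. F(not p). The claim follows.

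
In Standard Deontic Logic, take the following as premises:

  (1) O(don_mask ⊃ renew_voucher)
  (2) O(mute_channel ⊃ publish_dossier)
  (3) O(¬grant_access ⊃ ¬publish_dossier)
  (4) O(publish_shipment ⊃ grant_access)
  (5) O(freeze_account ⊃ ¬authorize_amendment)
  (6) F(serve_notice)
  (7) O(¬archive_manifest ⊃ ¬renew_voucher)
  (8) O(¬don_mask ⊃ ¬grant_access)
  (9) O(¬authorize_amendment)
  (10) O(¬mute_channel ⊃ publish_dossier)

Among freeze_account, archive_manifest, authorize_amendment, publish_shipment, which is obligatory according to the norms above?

archive_manifest

Premises 2 and 10 cover both cases: O(mute_channel ⊃ publish_dossier) and O(¬mute_channel ⊃ publish_dossier). Since mute_channel ∨ ¬mute_channel is a tautology, O(publish_dossier) follows.
The contrapositive of premise 3 (O(¬grant_access ⊃ ¬publish_dossier)) is O(publish_dossier ⊃ grant_access), and O(publish_dossier) is already established, so O(grant_access).
Premise 8, O(¬don_mask ⊃ ¬grant_access), contraposes to O(grant_access ⊃ don_mask); with O(grant_access) we get O(don_mask).
Premise 1 is O(don_mask ⊃ renew_voucher); since O(don_mask), deontic closure gives O(renew_voucher).
Premise 7, O(¬archive_manifest ⊃ ¬renew_voucher), contraposes to O(renew_voucher ⊃ archive_manifest); with O(renew_voucher) we get O(archive_manifest).
So O(archive_manifest) holds — archive_manifest is obligatory. None of the other listed options is made obligatory by any chain of premises.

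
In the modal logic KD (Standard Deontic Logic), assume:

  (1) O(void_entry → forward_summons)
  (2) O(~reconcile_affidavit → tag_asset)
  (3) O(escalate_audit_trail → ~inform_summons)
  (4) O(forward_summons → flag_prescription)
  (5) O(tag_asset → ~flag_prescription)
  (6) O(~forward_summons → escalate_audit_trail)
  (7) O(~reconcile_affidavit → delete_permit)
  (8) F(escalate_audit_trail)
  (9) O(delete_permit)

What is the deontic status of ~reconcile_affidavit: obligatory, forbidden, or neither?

Premise 8, F(escalate_audit_trail), is equivalent to O(~escalate_audit_trail).
The contrapositive of premise 6 (O(~forward_summons → escalate_audit_trail)) is O(~escalate_audit_trail → forward_summons), and O(~escalate_audit_trail) is already established, so O(forward_summons).
From O(forward_summons) and premise 4, O(forward_summons → flag_prescription), we obtain O(flag_prescription).
Premise 5, O(tag_asset → ~flag_prescription), contraposes to O(flag_prescription → ~tag_asset); with O(flag_prescription) we get O(~tag_asset).
Premise 2 is O(~reconcile_affidavit → tag_asset); contrapositively O(~tag_asset → reconcile_affidavit). Since O(~tag_asset) holds, K gives O(reconcile_affidavit).
Premises 1, 3, 7, 9 do not contribute to this derivation.
Thus O(reconcile_affidavit), which is F(~reconcile_affidavit): ~reconcile_affidavit is forbidden.

Forbidden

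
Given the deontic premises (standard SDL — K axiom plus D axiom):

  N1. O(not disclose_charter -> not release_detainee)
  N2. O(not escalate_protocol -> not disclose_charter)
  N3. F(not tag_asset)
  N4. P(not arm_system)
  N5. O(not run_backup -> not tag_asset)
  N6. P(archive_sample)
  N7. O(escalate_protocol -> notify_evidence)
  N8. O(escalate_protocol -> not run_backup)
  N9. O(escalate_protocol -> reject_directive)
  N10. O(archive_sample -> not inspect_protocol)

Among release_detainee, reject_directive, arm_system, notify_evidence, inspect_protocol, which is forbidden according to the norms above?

release_detainee

Premise 3, F(not tag_asset), is equivalent to O(tag_asset).
Premise 5, O(not run_backup -> not tag_asset), contraposes to O(tag_asset -> run_backup); with O(tag_asset) we get O(run_backup).
Premise 8, O(escalate_protocol -> not run_backup), contraposes to O(run_backup -> not escalate_protocol); with O(run_backup) we get O(not escalate_protocol).
From O(not escalate_protocol) and premise 2, O(not escalate_protocol -> not disclose_charter), we obtain O(not disclose_charter).
Premise 1 is O(not disclose_charter -> not release_detainee); since O(not disclose_charter), deontic closure gives O(not release_detainee).
So O(not release_detainee) holds, i.e. release_detainee is forbidden. None of the other listed options is forbidden under the premises.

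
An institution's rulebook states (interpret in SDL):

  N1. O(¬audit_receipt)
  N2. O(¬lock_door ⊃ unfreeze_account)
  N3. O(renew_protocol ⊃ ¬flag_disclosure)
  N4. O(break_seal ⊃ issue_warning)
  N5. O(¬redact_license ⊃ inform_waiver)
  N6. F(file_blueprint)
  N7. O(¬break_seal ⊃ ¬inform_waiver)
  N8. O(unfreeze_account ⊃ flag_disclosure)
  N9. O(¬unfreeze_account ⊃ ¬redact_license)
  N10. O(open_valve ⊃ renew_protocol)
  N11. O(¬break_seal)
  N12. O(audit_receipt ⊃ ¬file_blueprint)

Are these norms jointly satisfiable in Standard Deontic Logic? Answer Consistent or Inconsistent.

Premise 12 is O(audit_receipt ⊃ ¬file_blueprint); even if O(¬file_blueprint) held, inferring O(audit_receipt) would be affirming the consequent — invalid.
So O(audit_receipt) is not derivable, and the apparent clash with O(¬audit_receipt) does not arise.
A world satisfying every obligation exists (e.g. audit_receipt=false, break_seal=false, file_blueprint=false, flag_disclosure=true, inform_waiver=false, issue_warning=false, lock_door=false, open_valve=false, redact_license=true, renew_protocol=false, unfreeze_account=true); no atom is both obligatory and forbidden, so the set is consistent.

Consistent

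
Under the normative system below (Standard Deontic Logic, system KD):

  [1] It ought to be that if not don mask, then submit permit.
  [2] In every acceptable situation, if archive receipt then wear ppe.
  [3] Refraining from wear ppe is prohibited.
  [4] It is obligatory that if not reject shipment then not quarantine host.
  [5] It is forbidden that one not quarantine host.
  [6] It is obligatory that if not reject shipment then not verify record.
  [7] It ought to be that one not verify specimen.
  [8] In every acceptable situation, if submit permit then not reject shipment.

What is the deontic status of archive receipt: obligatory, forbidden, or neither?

Premise 2 is O(archive_receipt → wear_ppe); even if O(wear_ppe) held, inferring O(archive_receipt) would be affirming the consequent — invalid.
No premise or chain of K-axiom applications forces O(archive_receipt), and none forces O(¬archive_receipt). So archive_receipt is neither obligatory nor forbidden under these norms.

Neither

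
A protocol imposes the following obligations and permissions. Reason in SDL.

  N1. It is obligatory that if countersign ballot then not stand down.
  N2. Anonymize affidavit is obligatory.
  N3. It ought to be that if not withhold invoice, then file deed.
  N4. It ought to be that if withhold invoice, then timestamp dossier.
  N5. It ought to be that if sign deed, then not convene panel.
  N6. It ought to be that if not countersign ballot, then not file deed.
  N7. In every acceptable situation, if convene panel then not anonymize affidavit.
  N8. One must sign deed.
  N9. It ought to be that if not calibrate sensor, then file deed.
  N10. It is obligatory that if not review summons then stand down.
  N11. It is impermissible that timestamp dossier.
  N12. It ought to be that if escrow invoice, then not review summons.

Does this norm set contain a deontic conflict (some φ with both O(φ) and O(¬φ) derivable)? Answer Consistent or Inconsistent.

Consistent

Premise 7 is O(convene_panel → ¬anonymize_affidavit), but O(convene_panel) is not derivable from the premises, so it does not yield O(¬anonymize_affidavit).
So O(¬anonymize_affidavit) is not derivable, and the apparent clash with O(anonymize_affidavit) does not arise.
A world satisfying every obligation exists (e.g. anonymize_affidavit=true, calibrate_sensor=false, convene_panel=false, countersign_ballot=true, escrow_invoice=false, file_deed=true, review_summons=true, sign_deed=true, stand_down=false, timestamp_dossier=false, withhold_invoice=false); no atom is both obligatory and forbidden, so the set is consistent.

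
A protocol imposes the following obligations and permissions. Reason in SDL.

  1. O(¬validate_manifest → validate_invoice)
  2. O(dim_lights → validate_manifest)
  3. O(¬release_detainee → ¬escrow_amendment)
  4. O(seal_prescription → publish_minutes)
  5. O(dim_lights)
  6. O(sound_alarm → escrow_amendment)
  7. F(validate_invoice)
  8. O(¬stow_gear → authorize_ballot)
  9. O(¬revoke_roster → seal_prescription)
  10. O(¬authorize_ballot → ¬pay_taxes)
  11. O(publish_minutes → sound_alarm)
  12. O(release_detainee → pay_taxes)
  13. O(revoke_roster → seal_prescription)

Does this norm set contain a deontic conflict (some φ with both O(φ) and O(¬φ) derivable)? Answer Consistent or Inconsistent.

Consistent

Premise 1 is O(¬validate_manifest → validate_invoice), but O(¬validate_manifest) is not derivable from the premises, so it does not yield O(validate_invoice).
So O(validate_invoice) is not derivable, and the apparent clash with O(¬validate_invoice) does not arise.
A world satisfying every obligation exists (e.g. authorize_ballot=true, dim_lights=true, escrow_amendment=true, pay_taxes=true, publish_minutes=true, release_detainee=true, revoke_roster=false, seal_prescription=true, sound_alarm=true, stow_gear=false, validate_invoice=false, validate_manifest=true); no atom is both obligatory and forbidden, so the set is consistent.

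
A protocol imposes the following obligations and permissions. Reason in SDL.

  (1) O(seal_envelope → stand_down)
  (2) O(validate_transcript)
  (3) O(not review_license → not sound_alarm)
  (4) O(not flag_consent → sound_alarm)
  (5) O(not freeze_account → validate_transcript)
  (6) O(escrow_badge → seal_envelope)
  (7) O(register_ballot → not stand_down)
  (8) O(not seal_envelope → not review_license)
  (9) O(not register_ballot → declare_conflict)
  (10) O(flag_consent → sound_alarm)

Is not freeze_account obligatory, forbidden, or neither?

Premise 5 is O(not freeze_account → validate_transcript); even if O(validate_transcript) held, inferring O(not freeze_account) would be affirming the consequent — invalid.
No premise or chain of K-axiom applications forces O(not freeze_account), and none forces O(freeze_account). So not freeze_account is neither obligatory nor forbidden under these norms.

Neither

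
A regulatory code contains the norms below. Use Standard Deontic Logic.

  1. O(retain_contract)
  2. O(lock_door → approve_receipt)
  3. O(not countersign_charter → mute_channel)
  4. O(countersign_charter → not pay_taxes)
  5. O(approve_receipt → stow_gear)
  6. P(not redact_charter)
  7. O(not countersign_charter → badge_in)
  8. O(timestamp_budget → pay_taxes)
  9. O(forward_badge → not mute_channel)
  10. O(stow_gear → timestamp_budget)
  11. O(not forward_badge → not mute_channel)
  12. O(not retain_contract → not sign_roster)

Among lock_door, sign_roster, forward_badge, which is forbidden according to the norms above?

lock_door

By case analysis on forward_badge: premise 9 gives O(forward_badge → not mute_channel) and premise 11 gives O(not forward_badge → not mute_channel), so O(not mute_channel) either way.
Premise 3, O(not countersign_charter → mute_channel), contraposes to O(not mute_channel → countersign_charter); with O(not mute_channel) we get O(countersign_charter).
With premise 4, O(countersign_charter → not pay_taxes), the K-axiom yields O(not pay_taxes).
Premise 8 is O(timestamp_budget → pay_taxes); contrapositively O(not pay_taxes → not timestamp_budget). Since O(not pay_taxes) holds, K gives O(not timestamp_budget).
The contrapositive of premise 10 (O(stow_gear → timestamp_budget)) is O(not timestamp_budget → not stow_gear), and O(not timestamp_budget) is already established, so O(not stow_gear).
The contrapositive of premise 5 (O(approve_receipt → stow_gear)) is O(not stow_gear → not approve_receipt), and O(not stow_gear) is already established, so O(not approve_receipt).
Premise 2 is O(lock_door → approve_receipt); contrapositively O(not approve_receipt → not lock_door). Since O(not approve_receipt) holds, K gives O(not lock_door).
So O(not lock_door) holds, i.e. lock_door is forbidden. None of the other listed options is forbidden under the premises.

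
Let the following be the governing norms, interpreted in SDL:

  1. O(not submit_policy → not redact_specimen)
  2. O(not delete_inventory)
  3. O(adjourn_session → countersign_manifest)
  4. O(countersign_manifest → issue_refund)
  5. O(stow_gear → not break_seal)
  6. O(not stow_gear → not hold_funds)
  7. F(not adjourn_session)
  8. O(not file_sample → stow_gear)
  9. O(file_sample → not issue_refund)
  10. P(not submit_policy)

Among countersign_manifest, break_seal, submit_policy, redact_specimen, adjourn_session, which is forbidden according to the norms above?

Premise 7 is F(not adjourn_session), i.e. O(adjourn_session).
Premise 3 is O(adjourn_session → countersign_manifest); since O(adjourn_session), deontic closure gives O(countersign_manifest).
From O(countersign_manifest) and premise 4, O(countersign_manifest → issue_refund), we obtain O(issue_refund).
The contrapositive of premise 9 (O(file_sample → not issue_refund)) is O(issue_refund → not file_sample), and O(issue_refund) is already established, so O(not file_sample).
From O(not file_sample) and premise 8, O(not file_sample → stow_gear), we obtain O(stow_gear).
Applying K to premise 5 (O(stow_gear → not break_seal)) and O(stow_gear) yields O(not break_seal).
So O(not break_seal) holds, i.e. break_seal is forbidden. None of the other listed options is forbidden under the premises.

break_seal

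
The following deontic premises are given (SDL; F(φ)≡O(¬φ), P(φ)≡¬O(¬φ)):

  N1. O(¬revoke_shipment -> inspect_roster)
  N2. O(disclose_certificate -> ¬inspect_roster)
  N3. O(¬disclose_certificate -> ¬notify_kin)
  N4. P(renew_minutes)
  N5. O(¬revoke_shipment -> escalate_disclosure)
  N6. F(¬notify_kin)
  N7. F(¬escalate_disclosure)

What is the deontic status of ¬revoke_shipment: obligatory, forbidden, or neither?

F(¬notify_kin) at premise 6 means O(notify_kin).
Premise 3, O(¬disclose_certificate -> ¬notify_kin), contraposes to O(notify_kin -> disclose_certificate); with O(notify_kin) we get O(disclose_certificate).
Applying K to premise 2 (O(disclose_certificate -> ¬inspect_roster)) and O(disclose_certificate) yields O(¬inspect_roster).
The contrapositive of premise 1 (O(¬revoke_shipment -> inspect_roster)) is O(¬inspect_roster -> revoke_shipment), and O(¬inspect_roster) is already established, so O(revoke_shipment).
Premises 4, 5, 7 do not contribute to this derivation.
Thus O(revoke_shipment), which is F(¬revoke_shipment): ¬revoke_shipment is forbidden.

Forbidden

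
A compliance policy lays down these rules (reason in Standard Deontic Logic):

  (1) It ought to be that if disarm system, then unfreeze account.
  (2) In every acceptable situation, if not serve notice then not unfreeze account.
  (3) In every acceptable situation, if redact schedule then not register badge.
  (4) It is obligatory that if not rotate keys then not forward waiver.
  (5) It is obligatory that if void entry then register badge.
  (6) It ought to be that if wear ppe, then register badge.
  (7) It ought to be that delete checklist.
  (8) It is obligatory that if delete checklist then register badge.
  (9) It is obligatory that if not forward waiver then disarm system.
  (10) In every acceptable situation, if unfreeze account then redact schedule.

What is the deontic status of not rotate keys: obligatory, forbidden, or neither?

Forbidden

From premise 7 we have O(delete_checklist).
With premise 8, O(delete_checklist → register_badge), the K-axiom yields O(register_badge).
The contrapositive of premise 3 (O(redact_schedule → ¬register_badge)) is O(register_badge → ¬redact_schedule), and O(register_badge) is already established, so O(¬redact_schedule).
Premise 10, O(unfreeze_account → redact_schedule), contraposes to O(¬redact_schedule → ¬unfreeze_account); with O(¬redact_schedule) we get O(¬unfreeze_account).
Premise 1, O(disarm_system → unfreeze_account), contraposes to O(¬unfreeze_account → ¬disarm_system); with O(¬unfreeze_account) we get O(¬disarm_system).
Premise 9 is O(¬forward_waiver → disarm_system); contrapositively O(¬disarm_system → forward_waiver). Since O(¬disarm_system) holds, K gives O(forward_waiver).
The contrapositive of premise 4 (O(¬rotate_keys → ¬forward_waiver)) is O(forward_waiver → rotate_keys), and O(forward_waiver) is already established, so O(rotate_keys).
Premises 2, 5, 6 do not contribute to this derivation.
Thus O(rotate_keys), which is F(¬rotate_keys): ¬rotate_keys is forbidden.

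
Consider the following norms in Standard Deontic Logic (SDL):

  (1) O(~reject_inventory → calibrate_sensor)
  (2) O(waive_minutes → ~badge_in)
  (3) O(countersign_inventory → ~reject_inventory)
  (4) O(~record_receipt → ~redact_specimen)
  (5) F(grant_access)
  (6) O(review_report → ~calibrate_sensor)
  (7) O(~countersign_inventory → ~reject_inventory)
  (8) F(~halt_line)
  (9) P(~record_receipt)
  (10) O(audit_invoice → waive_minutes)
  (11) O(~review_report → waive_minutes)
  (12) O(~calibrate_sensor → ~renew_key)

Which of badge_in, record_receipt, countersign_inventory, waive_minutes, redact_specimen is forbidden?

By case analysis on countersign_inventory: premise 3 gives O(countersign_inventory → ~reject_inventory) and premise 7 gives O(~countersign_inventory → ~reject_inventory), so O(~reject_inventory) either way.
Applying K to premise 1 (O(~reject_inventory → calibrate_sensor)) and O(~reject_inventory) yields O(calibrate_sensor).
Premise 6 is O(review_report → ~calibrate_sensor); contrapositively O(calibrate_sensor → ~review_report). Since O(calibrate_sensor) holds, K gives O(~review_report).
From O(~review_report) and premise 11, O(~review_report → waive_minutes), we obtain O(waive_minutes).
Applying K to premise 2 (O(waive_minutes → ~badge_in)) and O(waive_minutes) yields O(~badge_in).
So O(~badge_in) holds, i.e. badge_in is forbidden. None of the other listed options is forbidden under the premises.

badge_in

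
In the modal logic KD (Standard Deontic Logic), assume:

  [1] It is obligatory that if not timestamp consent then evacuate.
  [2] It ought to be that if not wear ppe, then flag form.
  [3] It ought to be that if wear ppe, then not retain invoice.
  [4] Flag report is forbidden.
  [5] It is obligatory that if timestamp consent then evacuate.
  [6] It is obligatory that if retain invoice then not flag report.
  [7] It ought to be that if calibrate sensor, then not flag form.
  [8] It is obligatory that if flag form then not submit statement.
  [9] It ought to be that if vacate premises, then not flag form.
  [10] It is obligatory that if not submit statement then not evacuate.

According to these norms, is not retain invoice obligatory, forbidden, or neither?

Obligatory

Premises 5 and 1 cover both cases: O(timestamp_consent → evacuate) and O(¬timestamp_consent → evacuate). Since timestamp_consent ∨ ¬timestamp_consent is a tautology, O(evacuate) follows.
Premise 10, O(¬submit_statement → ¬evacuate), contraposes to O(evacuate → submit_statement); with O(evacuate) we get O(submit_statement).
Premise 8 is O(flag_form → ¬submit_statement); contrapositively O(submit_statement → ¬flag_form). Since O(submit_statement) holds, K gives O(¬flag_form).
Premise 2, O(¬wear_ppe → flag_form), contraposes to O(¬flag_form → wear_ppe); with O(¬flag_form) we get O(wear_ppe).
From O(wear_ppe) and premise 3, O(wear_ppe → ¬retain_invoice), we obtain O(¬retain_invoice).
Premises 4, 6, 7, 9 do not contribute to this derivation.
Hence ¬retain_invoice is obligatory.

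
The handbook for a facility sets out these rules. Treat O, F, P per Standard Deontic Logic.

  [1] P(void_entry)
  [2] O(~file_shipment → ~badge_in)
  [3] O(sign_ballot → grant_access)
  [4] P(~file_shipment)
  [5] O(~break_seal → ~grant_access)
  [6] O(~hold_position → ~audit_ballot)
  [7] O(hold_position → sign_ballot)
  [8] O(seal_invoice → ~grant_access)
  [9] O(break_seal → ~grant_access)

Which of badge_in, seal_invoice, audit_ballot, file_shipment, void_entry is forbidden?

audit_ballot

Premises 5 and 9 cover both cases: O(~break_seal → ~grant_access) and O(break_seal → ~grant_access). Since ~break_seal ∨ break_seal is a tautology, O(~grant_access) follows.
Premise 3, O(sign_ballot → grant_access), contraposes to O(~grant_access → ~sign_ballot); with O(~grant_access) we get O(~sign_ballot).
Premise 7 is O(hold_position → sign_ballot); contrapositively O(~sign_ballot → ~hold_position). Since O(~sign_ballot) holds, K gives O(~hold_position).
Premise 6 is O(~hold_position → ~audit_ballot); since O(~hold_position), deontic closure gives O(~audit_ballot).
So O(~audit_ballot) holds, i.e. audit_ballot is forbidden. None of the other listed options is forbidden under the premises.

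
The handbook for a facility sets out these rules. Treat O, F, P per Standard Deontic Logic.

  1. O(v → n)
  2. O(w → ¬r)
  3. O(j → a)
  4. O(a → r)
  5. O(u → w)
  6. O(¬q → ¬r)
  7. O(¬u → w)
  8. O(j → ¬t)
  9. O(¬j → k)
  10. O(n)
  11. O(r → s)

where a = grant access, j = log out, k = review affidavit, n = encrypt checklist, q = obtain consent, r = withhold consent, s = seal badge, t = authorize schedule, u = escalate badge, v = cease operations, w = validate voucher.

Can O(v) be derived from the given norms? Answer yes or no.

No

Premise 1 is O(v → n); even if O(n) held, inferring O(v) would be affirming the consequent — invalid.
No other premise forces O(v). An ideal world satisfying every premise can still have v false, so O(v) is not derivable.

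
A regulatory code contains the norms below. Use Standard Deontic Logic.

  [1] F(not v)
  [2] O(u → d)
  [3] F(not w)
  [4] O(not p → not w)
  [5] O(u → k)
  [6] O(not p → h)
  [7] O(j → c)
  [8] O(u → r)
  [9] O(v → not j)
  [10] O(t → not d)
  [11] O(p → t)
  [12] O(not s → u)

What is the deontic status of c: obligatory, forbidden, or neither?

Neither

Premise 7 is O(j → c), but O(j) is not derivable from the premises, so it does not yield O(c).
No premise or chain of K-axiom applications forces O(c), and none forces O(not c). So c is neither obligatory nor forbidden under these norms.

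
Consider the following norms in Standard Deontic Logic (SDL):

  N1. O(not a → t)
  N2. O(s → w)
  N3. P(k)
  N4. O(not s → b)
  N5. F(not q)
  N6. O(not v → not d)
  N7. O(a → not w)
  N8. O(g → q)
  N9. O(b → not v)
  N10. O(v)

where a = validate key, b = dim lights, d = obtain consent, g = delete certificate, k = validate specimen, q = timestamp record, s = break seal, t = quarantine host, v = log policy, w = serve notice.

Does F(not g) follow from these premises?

Premise 8 is O(g → q); even if O(q) held, inferring O(g) would be affirming the consequent — invalid.
No other premise forces O(g). An ideal world satisfying every premise can still have not g true, so F(not g) is not derivable.

No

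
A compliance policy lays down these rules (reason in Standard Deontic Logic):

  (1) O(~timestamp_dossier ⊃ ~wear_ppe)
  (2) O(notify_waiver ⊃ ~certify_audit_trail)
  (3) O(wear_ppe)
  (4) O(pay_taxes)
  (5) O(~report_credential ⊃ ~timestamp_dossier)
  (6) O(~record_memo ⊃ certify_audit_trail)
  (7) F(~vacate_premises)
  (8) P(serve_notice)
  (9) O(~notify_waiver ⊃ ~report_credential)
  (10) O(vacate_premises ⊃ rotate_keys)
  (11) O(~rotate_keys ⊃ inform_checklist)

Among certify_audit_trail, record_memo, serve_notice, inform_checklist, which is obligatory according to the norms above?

record_memo

Premise 3 states O(wear_ppe) outright.
Premise 1, O(~timestamp_dossier ⊃ ~wear_ppe), contraposes to O(wear_ppe ⊃ timestamp_dossier); with O(wear_ppe) we get O(timestamp_dossier).
The contrapositive of premise 5 (O(~report_credential ⊃ ~timestamp_dossier)) is O(timestamp_dossier ⊃ report_credential), and O(timestamp_dossier) is already established, so O(report_credential).
The contrapositive of premise 9 (O(~notify_waiver ⊃ ~report_credential)) is O(report_credential ⊃ notify_waiver), and O(report_credential) is already established, so O(notify_waiver).
Premise 2 is O(notify_waiver ⊃ ~certify_audit_trail); since O(notify_waiver), deontic closure gives O(~certify_audit_trail).
Premise 6, O(~record_memo ⊃ certify_audit_trail), contraposes to O(~certify_audit_trail ⊃ record_memo); with O(~certify_audit_trail) we get O(record_memo).
So O(record_memo) holds — record_memo is obligatory. None of the other listed options is made obligatory by any chain of premises.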